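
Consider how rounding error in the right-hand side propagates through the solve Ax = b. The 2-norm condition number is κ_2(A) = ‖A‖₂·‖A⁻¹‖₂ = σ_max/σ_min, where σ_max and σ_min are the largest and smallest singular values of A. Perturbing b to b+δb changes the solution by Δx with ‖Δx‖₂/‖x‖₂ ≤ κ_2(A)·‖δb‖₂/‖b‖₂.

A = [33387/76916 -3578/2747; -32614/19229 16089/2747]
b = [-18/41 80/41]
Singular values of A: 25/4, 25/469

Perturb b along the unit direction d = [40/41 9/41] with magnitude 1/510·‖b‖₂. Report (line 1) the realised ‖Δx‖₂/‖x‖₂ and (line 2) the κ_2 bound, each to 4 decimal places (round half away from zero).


σ_max = 25/4, σ_min = 25/469
κ_2(A) = (25/4) / (25/469) = 117.2500
worst-case relative error ≤ 117.2500 × 1/510 = 0.2299
solve Ax = b  →  x = [-0.0896 0.3072]
‖b‖₂ = 2.0000 and ‖x‖₂ = 0.3200
Δx = A⁻¹·δb where δb = 1/510·2.0000·d; ‖Δx‖ = 0.0736
dividing the unrounded norms, ‖Δx‖/‖x‖ = 0.2299
realised/bound = 1 exactly: the bound is attained for this b and d

0.2299
0.2299


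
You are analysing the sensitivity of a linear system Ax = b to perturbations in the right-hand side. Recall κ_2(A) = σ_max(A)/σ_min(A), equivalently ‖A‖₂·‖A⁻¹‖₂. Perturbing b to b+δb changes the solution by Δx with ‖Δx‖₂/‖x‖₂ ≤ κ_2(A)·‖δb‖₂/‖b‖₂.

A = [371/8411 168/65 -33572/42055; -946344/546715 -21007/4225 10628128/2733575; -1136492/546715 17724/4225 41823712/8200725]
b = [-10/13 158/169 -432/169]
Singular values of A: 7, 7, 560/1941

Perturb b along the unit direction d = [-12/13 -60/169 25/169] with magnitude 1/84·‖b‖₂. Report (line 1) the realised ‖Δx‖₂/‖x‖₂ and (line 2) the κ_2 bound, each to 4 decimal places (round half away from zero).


largest singular value 7, smallest 560/1941
κ = σ_max/σ_min = 7/(560/1941) = 24.2625
κ_2(A)·‖δb‖/‖b‖ = 0.2888
solve Ax = b  →  x = [0.0747 -0.3543 -0.1793]
‖b‖ = 2.8284, ‖x‖ = 0.4041
re-solving with b+δb shifts x by Δx of norm 0.1167
realised ‖Δx‖/‖x‖ = 0.2888
tightness: 0.2888 against a bound of 0.2888; the bound is attained (ratio 1)

0.2888
0.2888


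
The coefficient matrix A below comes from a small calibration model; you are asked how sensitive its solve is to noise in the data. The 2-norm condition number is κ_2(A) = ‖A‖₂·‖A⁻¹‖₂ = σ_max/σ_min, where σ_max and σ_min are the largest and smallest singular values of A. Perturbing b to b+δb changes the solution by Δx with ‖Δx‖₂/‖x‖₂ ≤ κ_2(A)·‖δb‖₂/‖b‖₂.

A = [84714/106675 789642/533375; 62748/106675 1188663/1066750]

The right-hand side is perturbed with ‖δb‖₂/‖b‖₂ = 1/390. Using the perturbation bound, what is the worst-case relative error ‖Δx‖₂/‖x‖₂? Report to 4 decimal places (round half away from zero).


AᵀA = [444550932/455182225 4167473814/2275911125; 4167473814/2275911125 156282307209/45518222500]; tr = 694593081/157502500, det = 194481/984390625
λ_max, λ_min = (694593081/157502500 ± √482439944177102961/24807037506250000)/2 = 441/100, 1764/39375625
κ = σ_max/σ_min = (21/10)/(42/6275) = 313.7500
bound on ‖Δx‖/‖x‖: κ·ε = 313.7500·1/390 = 0.8045

0.8045


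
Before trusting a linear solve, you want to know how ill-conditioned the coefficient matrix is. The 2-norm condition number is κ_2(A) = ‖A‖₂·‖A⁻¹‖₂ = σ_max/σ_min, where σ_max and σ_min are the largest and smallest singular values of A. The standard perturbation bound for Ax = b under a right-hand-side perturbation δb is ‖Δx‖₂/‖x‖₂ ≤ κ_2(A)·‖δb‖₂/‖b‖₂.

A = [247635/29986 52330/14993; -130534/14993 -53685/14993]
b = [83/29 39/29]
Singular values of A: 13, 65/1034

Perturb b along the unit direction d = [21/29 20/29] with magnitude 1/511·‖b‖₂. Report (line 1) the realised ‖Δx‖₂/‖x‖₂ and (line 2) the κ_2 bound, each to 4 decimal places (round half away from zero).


largest singular value 13, smallest 65/1034
condition number: 13 ÷ (65/1034) = 206.8000
worst-case relative error ≤ 206.8000 × 1/511 = 0.4047
solve Ax = b  →  x = [-18.2840 44.0817]
‖b‖₂ = 3.1623 and ‖x‖₂ = 47.7231
δb = ε·‖b‖·d = [0.0045 0.0043]; solving A·Δx = δb gives ‖Δx‖ = 0.0984
relative error = 0.0021
realised/bound (from unrounded values) ≈ 0.0051

0.0021
0.4047


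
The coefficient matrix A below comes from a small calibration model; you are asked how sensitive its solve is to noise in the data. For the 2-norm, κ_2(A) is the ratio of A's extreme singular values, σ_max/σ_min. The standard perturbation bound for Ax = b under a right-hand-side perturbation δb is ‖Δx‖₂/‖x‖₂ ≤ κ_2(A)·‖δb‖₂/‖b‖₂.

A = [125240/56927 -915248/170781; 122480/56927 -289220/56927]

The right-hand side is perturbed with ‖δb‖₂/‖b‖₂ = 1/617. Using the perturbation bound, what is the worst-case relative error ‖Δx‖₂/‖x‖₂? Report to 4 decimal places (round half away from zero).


0.2937

form AᵀA = [36488000/3853369 -262659520/11560107; -262659520/11560107 1891216144/34680321] with trace 13133776/205209 and determinant 25600/205209
char-poly roots: 64 and 400/205209
σ_max=√64=8, σ_min=√(400/205209)=(20/453) → κ = 181.2000
perturbation bound = 181.2000·1/617 = 0.2937


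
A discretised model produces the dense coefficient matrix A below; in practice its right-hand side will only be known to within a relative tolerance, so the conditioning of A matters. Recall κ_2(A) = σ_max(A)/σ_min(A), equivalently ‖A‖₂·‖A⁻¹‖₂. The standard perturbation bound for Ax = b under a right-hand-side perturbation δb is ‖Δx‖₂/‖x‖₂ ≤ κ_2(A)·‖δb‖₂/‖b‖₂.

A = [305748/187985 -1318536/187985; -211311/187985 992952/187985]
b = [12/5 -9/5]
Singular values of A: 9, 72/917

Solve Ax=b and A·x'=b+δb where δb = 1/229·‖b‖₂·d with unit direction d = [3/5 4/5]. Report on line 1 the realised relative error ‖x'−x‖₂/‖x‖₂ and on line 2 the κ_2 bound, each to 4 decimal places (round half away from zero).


0.5005
0.5005

from the listed singular values, σ₁ = 9, σ_n = 72/917
κ = σ_max/σ_min = 9/(72/917) = 114.6250
κ_2(A)·‖δb‖/‖b‖ = 0.5005
solve Ax = b  →  x = [0.0732 -0.3252]
2-norm of b is 3.0000; of x, 0.3333
re-solving with b+δb shifts x by Δx of norm 0.1668
relative error = 0.5005
realised/bound = 1 exactly: the bound is attained for this b and d


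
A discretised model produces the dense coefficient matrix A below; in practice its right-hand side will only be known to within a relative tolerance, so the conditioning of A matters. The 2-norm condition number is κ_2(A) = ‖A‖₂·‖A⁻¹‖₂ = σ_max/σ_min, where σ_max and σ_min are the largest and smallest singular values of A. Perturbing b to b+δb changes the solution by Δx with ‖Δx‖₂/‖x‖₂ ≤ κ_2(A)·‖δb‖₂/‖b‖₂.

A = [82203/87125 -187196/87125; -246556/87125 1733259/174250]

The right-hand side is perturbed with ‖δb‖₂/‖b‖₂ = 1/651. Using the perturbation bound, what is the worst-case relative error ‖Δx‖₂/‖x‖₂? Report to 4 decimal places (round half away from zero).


form AᵀA = [8036549/903125 -27252918/903125; -27252918/903125 374105429/3612500] with trace 3250013/28900 and determinant 7890481/722500
char-poly roots: 2809/25 and 2809/28900
so κ_2 = √((2809/25) / (2809/28900)) = 34.0000
κ_2(A)·‖δb‖/‖b‖ = 0.0522

0.0522


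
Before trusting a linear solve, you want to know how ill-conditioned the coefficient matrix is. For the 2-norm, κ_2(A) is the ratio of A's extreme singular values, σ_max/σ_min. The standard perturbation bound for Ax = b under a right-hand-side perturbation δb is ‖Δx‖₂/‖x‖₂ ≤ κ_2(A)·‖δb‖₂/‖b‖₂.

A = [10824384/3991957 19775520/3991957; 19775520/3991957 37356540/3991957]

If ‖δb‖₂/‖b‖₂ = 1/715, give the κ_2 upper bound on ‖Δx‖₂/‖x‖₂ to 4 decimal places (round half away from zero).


0.2415

form AᵀA = [1758610658304/55140902041 3296895592320/55140902041; 3296895592320/55140902041 6181945578000/55140902041] with trace 27475973136/190798969 and determinant 132710400/190798969
λ_max, λ_min = (27475973136/190798969 ± √754827815740211364096/36404246571462961)/2 = 144, 921600/190798969
σ_max=√144=12, σ_min=√(921600/190798969)=(960/13813) → κ = 172.6625
perturbation bound = 172.6625·1/715 = 0.2415


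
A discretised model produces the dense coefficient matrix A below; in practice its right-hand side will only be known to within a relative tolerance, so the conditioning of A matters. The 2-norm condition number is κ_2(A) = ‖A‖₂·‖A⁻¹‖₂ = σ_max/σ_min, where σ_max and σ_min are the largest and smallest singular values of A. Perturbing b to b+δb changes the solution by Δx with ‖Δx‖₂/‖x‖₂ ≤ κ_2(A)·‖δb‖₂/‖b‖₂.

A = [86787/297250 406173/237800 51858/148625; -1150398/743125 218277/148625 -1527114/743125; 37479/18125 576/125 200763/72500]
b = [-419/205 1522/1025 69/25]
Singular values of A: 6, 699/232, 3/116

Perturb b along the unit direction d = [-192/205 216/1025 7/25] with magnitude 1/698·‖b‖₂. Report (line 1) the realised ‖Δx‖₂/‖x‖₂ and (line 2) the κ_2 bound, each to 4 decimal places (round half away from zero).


σ_max = 6, σ_min = 3/116
condition number: 6 ÷ (3/116) = 232.0000
bound on ‖Δx‖/‖x‖: κ·ε = 232.0000·1/698 = 0.3324
solve Ax = b  →  x = [-92.8393 0.4658 69.5476]
‖b‖ = 3.7417, ‖x‖ = 116.0010
with δb = [-0.0050 0.0011 0.0015], A·Δx = δb → ‖Δx‖ = 0.2073
relative error = 0.0018
tightness: 0.0018 against a bound of 0.3324 (unrounded ratio ≈ 0.0054)

0.0018
0.3324


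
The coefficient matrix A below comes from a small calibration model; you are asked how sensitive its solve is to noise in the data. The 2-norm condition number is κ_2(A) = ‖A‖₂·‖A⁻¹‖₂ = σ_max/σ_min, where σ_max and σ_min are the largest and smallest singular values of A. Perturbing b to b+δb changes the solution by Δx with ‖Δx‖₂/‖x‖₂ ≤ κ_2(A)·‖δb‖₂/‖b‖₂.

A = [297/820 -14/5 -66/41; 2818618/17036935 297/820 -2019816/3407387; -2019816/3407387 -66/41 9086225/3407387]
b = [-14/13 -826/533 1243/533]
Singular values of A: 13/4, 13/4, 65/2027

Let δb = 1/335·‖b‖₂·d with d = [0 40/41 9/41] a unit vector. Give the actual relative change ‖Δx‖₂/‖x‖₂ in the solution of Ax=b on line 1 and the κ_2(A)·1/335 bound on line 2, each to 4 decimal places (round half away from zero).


0.0090
0.3025

largest singular value 13/4, smallest 65/2027
κ = σ_max/σ_min = (13/4)/(65/2027) = 101.3500
perturbation bound = 101.3500·1/335 = 0.3025
solve Ax = b  →  x = [-30.6131 -0.1231 -6.0049]
2-norm of b is 3.0000; of x, 31.1968
re-solving with b+δb shifts x by Δx of norm 0.2793
realised ‖Δx‖/‖x‖ = 0.0090
realised/bound (from unrounded values) ≈ 0.0296


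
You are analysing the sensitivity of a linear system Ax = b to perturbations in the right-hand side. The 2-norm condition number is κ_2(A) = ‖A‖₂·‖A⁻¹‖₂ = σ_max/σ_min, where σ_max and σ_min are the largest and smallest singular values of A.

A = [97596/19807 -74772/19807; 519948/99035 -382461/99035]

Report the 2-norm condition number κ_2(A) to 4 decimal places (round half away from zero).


M = AᵀA = [604602144/11662225 -453384108/11662225; -453384108/11662225 340128081/11662225]. tr(M)=37789209/466489, det(M)=291600/466489
eigenvalues of AᵀA: λ = (tr ± √(tr²−4·det))/2 = 81, 3600/466489
so κ_2 = √(81 / (3600/466489)) = 102.4500

102.4500


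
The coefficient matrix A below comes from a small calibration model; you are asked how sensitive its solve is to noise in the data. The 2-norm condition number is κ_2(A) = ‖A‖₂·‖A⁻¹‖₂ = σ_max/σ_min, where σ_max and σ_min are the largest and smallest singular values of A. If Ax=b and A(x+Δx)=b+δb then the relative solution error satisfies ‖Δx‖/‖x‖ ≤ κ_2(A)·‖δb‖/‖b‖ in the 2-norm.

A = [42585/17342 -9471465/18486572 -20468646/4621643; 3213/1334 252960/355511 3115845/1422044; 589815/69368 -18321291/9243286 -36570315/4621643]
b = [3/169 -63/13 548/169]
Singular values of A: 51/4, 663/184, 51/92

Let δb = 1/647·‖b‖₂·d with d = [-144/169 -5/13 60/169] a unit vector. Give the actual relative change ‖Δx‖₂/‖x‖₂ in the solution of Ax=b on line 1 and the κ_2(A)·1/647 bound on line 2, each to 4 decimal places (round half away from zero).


0.0029
0.0355

largest singular value 51/4, smallest 51/92
condition number: (51/4) ÷ (51/92) = 23.0000
perturbation bound = 23.0000·1/647 = 0.0355
solve Ax = b  →  x = [-0.6416 -5.4852 0.2748]
2-norm of b is 5.8310; of x, 5.5295
δb = ε·‖b‖·d = [-0.0077 -0.0035 0.0032]; solving A·Δx = δb gives ‖Δx‖ = 0.0163
dividing the unrounded norms, ‖Δx‖/‖x‖ = 0.0029
tightness: 0.0029 against a bound of 0.0355 (unrounded ratio ≈ 0.0827)


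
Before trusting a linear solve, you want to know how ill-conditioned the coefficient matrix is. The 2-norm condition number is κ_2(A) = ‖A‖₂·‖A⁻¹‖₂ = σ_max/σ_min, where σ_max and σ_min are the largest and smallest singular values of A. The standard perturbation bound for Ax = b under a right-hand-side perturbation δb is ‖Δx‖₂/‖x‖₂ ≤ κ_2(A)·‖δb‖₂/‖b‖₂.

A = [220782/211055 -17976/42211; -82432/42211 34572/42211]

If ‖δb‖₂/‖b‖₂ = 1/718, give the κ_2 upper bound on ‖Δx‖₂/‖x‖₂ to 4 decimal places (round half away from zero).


0.3192

AᵀA = [756472516/154132225 -63037968/30826445; -63037968/30826445 5253840/6165289]; tr = 5253364/912025, det = 576/912025
char-poly roots: 144/25 and 4/36481
σ_max=√(144/25)=(12/5), σ_min=√(4/36481)=(2/191) → κ = 229.2000
bound on ‖Δx‖/‖x‖: κ·ε = 229.2000·1/718 = 0.3192


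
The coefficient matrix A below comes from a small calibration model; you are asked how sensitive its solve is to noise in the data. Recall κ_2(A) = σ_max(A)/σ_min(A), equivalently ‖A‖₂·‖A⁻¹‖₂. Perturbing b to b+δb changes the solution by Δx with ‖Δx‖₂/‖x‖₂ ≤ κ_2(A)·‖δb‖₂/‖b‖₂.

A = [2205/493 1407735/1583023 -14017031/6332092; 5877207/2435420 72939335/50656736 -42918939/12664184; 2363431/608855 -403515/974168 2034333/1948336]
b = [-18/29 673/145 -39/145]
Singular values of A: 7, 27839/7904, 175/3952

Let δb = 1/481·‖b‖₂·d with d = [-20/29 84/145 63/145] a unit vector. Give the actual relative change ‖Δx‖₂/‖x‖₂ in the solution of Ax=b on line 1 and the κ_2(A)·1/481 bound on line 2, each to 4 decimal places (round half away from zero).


0.0033
0.3286

σ_max = 7, σ_min = 175/3952
κ = σ_max/σ_min = 7/(175/3952) = 158.0800
perturbation bound = 158.0800·1/481 = 0.3286
solve Ax = b  →  x = [-0.1487 62.8779 25.2393]
‖b‖ = 4.6904, ‖x‖ = 67.7545
δb = ε·‖b‖·d = [-0.0067 0.0056 0.0042]; solving A·Δx = δb gives ‖Δx‖ = 0.2202
relative error = 0.0033
realised/bound (from unrounded values) ≈ 0.0099


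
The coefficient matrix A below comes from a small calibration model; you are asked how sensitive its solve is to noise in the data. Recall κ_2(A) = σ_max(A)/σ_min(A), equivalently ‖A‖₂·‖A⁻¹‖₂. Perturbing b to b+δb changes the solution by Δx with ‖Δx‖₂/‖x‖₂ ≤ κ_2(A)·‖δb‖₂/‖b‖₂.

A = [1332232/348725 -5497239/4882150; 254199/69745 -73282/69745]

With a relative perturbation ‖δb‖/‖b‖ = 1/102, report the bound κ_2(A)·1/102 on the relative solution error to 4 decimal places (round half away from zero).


form AᵀA = [4031237089/144600625 -8230363614/1012204375; -8230363614/1012204375 67222198681/28341722500] with trace 1371751469/45346756 and determinant 366025/45346756
char-poly roots: 121/4 and 3025/11336689
κ = σ_max/σ_min = (11/2)/(55/3367) = 336.7000
perturbation bound = 336.7000·1/102 = 3.3010

3.3010


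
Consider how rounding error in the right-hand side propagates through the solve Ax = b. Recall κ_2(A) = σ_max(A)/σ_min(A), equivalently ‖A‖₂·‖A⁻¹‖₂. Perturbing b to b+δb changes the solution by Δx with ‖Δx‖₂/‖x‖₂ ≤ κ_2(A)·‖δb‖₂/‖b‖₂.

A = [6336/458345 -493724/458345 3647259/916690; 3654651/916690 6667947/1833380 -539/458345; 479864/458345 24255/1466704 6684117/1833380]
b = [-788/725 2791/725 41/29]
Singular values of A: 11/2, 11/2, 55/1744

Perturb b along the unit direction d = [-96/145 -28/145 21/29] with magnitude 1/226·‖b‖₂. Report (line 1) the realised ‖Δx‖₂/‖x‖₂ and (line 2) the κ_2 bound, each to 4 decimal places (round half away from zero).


0.0188
0.7717

σ_max = 11/2, σ_min = 55/1744
κ = σ_max/σ_min = (11/2)/(55/1744) = 174.4000
worst-case relative error ≤ 174.4000 × 1/226 = 0.7717
solve Ax = b  →  x = [-20.4371 23.4633 6.1502]
2-norm of b is 4.2426; of x, 31.7180
with δb = [-0.0124 -0.0036 0.0136], A·Δx = δb → ‖Δx‖ = 0.5953
realised ‖Δx‖/‖x‖ = 0.0188
so the bound overstates the realised error by a factor of ≈ 41.1180 (computed from the unrounded values)


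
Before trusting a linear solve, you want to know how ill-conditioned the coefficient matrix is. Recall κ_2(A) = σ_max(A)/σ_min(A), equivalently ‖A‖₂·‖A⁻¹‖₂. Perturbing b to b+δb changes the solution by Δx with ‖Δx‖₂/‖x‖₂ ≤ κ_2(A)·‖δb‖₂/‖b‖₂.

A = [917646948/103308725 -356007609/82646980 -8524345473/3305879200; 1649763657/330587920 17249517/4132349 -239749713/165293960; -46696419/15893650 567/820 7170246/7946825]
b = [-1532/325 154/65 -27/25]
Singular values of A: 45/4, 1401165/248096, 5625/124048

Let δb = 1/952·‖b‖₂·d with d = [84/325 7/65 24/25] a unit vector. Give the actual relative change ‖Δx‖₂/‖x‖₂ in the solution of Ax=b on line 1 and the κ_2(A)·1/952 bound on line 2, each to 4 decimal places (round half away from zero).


0.0028
0.2606

from the listed singular values, σ₁ = 45/4, σ_n = 5625/124048
κ_2(A) = (45/4) / (5625/124048) = 248.0960
bound on ‖Δx‖/‖x‖: κ·ε = 248.0960·1/952 = 0.2606
solve Ax = b  →  x = [-12.4502 0.7495 -42.3124]
‖b‖ = 5.3852, ‖x‖ = 44.1124
re-solving with b+δb shifts x by Δx of norm 0.1247
realised ‖Δx‖/‖x‖ = 0.0028
so the bound overstates the realised error by a factor of ≈ 92.1541 (computed from the unrounded values)


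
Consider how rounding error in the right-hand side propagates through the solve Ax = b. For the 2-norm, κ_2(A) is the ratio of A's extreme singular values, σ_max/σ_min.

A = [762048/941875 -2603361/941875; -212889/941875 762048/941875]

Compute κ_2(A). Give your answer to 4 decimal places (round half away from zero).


M = AᵀA = [1001662209/1419405625 -3433788288/1419405625; -3433788288/1419405625 11773129041/1419405625]. tr(M)=20439666/2271049, det(M)=2025/2271049
λ_max, λ_min = (20439666/2271049 ± √417761550694656/5157663560401)/2 = 9, 225/2271049
κ_2(A) = √(λ_max/λ_min) = √(9 / (225/2271049)) = 301.4000

301.4000


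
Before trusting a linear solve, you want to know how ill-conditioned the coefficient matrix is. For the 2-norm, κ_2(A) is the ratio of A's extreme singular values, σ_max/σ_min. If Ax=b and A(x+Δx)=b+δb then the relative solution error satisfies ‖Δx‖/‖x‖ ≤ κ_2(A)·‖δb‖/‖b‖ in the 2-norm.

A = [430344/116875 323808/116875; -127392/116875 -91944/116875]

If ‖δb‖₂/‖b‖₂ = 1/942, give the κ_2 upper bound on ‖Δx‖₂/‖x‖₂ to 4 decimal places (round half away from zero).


form AᵀA = [322279488/21855625 241698816/21855625; 241698816/21855625 181288512/21855625] with trace 4028544/174845 and determinant 331776/21855625
eigenvalues of AᵀA: λ = (tr ± √(tr²−4·det))/2 = 576/25, 576/874225
so κ_2 = √((576/25) / (576/874225)) = 187.0000
perturbation bound = 187.0000·1/942 = 0.1985

0.1985


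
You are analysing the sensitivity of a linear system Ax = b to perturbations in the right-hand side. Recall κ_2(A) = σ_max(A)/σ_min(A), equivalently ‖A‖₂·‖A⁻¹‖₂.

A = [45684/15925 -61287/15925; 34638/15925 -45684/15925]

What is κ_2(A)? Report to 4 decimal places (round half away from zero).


254.8000

M = AᵀA = [131472756/10144225 -175289508/10144225; -175289508/10144225 233724969/10144225]. tr(M)=14607909/405769, det(M)=8100/405769
λ_max, λ_min = (14607909/405769 ± √213377858436681/164648481361)/2 = 36, 225/405769
κ = σ_max/σ_min = 6/(15/637) = 254.8000


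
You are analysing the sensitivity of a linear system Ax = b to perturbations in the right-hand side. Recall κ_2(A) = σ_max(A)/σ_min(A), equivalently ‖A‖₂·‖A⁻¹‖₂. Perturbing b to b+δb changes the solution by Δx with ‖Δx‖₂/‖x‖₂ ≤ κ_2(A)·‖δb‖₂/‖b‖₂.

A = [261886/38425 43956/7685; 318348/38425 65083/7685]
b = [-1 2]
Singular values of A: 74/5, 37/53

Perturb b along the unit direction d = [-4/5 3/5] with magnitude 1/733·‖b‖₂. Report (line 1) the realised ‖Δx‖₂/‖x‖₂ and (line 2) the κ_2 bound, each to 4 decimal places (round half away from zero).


largest singular value 74/5, smallest 37/53
κ_2(A) = (74/5) / (37/53) = 21.2000
κ_2(A)·‖δb‖/‖b‖ = 0.0289
solve Ax = b  →  x = [-1.9268 2.1212]
‖b‖ = 2.2361, ‖x‖ = 2.8657
Δx = A⁻¹·δb where δb = 1/733·2.2361·d; ‖Δx‖ = 0.0044
dividing the unrounded norms, ‖Δx‖/‖x‖ = 0.0015
tightness: 0.0015 against a bound of 0.0289 (unrounded ratio ≈ 0.0527)

0.0015
0.0289


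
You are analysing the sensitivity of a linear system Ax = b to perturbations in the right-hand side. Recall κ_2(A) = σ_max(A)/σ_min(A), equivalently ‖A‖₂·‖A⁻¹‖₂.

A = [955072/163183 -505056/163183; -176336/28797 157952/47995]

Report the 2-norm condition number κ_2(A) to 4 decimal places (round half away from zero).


AᵀA = [20446777600/284968161 -18174650368/474946935; -18174650368/474946935 16156066816/791578225]; tr = 2271882496/24651225, det = 262144/2739025
eigenvalues of AᵀA: λ = (tr ± √(tr²−4·det))/2 = 2304/25, 1024/986049
σ_max=√(2304/25)=(48/5), σ_min=√(1024/986049)=(32/993) → κ = 297.9000

297.9000


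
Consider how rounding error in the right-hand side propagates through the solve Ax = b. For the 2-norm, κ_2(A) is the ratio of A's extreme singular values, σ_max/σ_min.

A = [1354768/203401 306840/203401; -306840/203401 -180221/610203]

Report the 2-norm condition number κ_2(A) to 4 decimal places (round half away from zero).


form AᵀA = [1147856704/24611521 258257000/24611521; 258257000/24611521 523400761/221503689] with trace 6456937/131769 and determinant 12544/131769
λ_max, λ_min = (6456937/131769 ± √41685423780625/17363069361)/2 = 49, 256/131769
κ = σ_max/σ_min = 7/(16/363) = 158.8125

158.8125


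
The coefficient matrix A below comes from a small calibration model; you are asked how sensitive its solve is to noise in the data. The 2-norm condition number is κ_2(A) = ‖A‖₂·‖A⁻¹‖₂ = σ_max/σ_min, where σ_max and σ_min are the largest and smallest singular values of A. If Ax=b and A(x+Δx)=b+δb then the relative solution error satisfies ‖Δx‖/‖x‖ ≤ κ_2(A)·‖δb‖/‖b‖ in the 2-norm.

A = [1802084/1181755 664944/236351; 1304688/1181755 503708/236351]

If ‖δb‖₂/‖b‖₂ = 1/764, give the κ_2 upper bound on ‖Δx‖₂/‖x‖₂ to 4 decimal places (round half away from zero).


form AᵀA = [197988700816/55861795201 371093345280/55861795201; 371093345280/55861795201 695872272400/55861795201] with trace 3092944544/193293409 and determinant 4000000/193293409
char-poly roots: 16 and 250000/193293409
so κ_2 = √(16 / (250000/193293409)) = 111.2240
bound on ‖Δx‖/‖x‖: κ·ε = 111.2240·1/764 = 0.1456

0.1456


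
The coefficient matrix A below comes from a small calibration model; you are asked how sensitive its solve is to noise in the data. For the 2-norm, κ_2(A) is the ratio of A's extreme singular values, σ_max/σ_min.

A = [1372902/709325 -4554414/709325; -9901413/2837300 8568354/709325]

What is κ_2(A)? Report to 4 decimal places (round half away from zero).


208.6250

AᵀA = [443583867897/27855610000 -190051674813/3481951250; -190051674813/3481951250 325810993608/1740975625]; tr = 9050495625/44568976, det = 10556001/11142244
solving λ² − 9050495625/44568976·λ + 10556001/11142244 = 0 gives λ = 3249/16, 12996/2785561
κ_2(A) = √(λ_max/λ_min) = √((3249/16) / (12996/2785561)) = 208.6250


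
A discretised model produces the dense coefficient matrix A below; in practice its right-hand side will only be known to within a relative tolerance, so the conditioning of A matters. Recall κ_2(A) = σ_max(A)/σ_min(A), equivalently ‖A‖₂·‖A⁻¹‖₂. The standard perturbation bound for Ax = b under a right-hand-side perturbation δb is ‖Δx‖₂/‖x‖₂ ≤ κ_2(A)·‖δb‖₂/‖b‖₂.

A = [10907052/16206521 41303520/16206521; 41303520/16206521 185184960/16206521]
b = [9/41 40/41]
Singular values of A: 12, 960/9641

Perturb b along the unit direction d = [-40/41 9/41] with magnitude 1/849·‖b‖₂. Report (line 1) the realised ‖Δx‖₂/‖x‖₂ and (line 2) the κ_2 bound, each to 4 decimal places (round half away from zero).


from the listed singular values, σ₁ = 12, σ_n = 960/9641
κ_2(A) = 12 / (960/9641) = 120.5125
κ_2(A)·‖δb‖/‖b‖ = 0.1419
solve Ax = b  →  x = [0.0183 0.0813]
‖b‖₂ = 1.0000 and ‖x‖₂ = 0.0833
δb = ε·‖b‖·d = [-0.0011 0.0003]; solving A·Δx = δb gives ‖Δx‖ = 0.0118
realised ‖Δx‖/‖x‖ = 0.1419
tightness: 0.1419 against a bound of 0.1419; the bound is attained (ratio 1)

0.1419
0.1419


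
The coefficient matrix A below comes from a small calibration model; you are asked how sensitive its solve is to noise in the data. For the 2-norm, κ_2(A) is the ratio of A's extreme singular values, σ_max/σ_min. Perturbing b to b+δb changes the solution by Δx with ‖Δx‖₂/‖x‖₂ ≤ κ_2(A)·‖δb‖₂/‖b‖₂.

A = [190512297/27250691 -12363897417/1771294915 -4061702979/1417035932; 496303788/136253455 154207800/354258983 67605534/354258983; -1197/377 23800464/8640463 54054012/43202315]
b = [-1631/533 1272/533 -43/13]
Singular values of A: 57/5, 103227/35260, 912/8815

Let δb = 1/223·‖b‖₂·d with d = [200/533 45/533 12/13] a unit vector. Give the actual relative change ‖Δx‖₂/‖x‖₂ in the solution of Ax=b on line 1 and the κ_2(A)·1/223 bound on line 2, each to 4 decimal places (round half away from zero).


σ_max = 57/5, σ_min = 912/8815
condition number: (57/5) ÷ (912/8815) = 110.1875
perturbation bound = 110.1875·1/223 = 0.4941
solve Ax = b  →  x = [0.6432 15.6109 -35.3796]
2-norm of b is 5.0990; of x, 38.6760
with δb = [0.0086 0.0019 0.0211], A·Δx = δb → ‖Δx‖ = 0.2210
realised ‖Δx‖/‖x‖ = 0.0057
tightness: 0.0057 against a bound of 0.4941 (unrounded ratio ≈ 0.0116)

0.0057
0.4941


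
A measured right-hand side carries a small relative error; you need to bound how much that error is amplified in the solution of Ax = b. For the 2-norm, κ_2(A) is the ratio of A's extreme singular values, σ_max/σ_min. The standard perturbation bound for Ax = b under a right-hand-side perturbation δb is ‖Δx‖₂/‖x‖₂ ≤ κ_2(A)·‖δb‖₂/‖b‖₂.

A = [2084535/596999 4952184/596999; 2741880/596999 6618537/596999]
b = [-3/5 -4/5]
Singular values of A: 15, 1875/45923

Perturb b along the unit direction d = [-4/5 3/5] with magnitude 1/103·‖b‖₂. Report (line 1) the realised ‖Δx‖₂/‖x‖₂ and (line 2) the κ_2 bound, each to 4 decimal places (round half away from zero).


3.5668
3.5668

from the listed singular values, σ₁ = 15, σ_n = 1875/45923
condition number: 15 ÷ (1875/45923) = 367.3840
perturbation bound = 367.3840·1/103 = 3.5668
solve Ax = b  →  x = [-0.0256 -0.0615]
‖b‖₂ = 1.0000 and ‖x‖₂ = 0.0667
re-solving with b+δb shifts x by Δx of norm 0.2378
realised ‖Δx‖/‖x‖ = 3.5668
tightness: 3.5668 against a bound of 3.5668; the bound is attained (ratio 1)


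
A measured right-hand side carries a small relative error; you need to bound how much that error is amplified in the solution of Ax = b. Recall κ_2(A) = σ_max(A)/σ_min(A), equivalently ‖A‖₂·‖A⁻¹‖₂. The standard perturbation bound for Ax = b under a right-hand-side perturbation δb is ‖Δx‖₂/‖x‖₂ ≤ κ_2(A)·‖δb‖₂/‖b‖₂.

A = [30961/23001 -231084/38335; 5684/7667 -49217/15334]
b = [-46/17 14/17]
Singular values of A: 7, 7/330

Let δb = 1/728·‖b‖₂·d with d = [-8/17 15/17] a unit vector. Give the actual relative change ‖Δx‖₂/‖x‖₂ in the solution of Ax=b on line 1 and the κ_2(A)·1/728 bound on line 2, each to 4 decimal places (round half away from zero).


largest singular value 7, smallest 7/330
κ_2(A) = 7 / (7/330) = 330.0000
κ_2(A)·‖δb‖/‖b‖ = 0.4533
solve Ax = b  →  x = [91.9233 20.9756]
‖b‖₂ = 2.8284 and ‖x‖₂ = 94.2861
δb = ε·‖b‖·d = [-0.0018 0.0034]; solving A·Δx = δb gives ‖Δx‖ = 0.1832
dividing the unrounded norms, ‖Δx‖/‖x‖ = 0.0019
tightness: 0.0019 against a bound of 0.4533 (unrounded ratio ≈ 0.0043)

0.0019
0.4533


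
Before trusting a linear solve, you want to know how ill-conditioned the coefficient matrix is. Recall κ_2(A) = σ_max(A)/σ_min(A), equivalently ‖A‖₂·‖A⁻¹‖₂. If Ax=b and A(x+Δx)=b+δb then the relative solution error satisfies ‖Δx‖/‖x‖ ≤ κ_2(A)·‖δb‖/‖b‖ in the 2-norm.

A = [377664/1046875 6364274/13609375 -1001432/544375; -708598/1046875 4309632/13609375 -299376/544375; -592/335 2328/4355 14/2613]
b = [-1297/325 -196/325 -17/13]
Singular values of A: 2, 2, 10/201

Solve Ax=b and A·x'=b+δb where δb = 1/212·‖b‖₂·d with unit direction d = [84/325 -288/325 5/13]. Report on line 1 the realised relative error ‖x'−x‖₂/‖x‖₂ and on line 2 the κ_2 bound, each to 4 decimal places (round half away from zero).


0.0199
0.1896

σ_max = 2, σ_min = 10/201
condition number: 2 ÷ (10/201) = 40.2000
worst-case relative error ≤ 40.2000 × 1/212 = 0.1896
solve Ax = b  →  x = [-5.0797 -19.2018 -3.7080]
‖b‖₂ = 4.2426 and ‖x‖₂ = 20.2054
with δb = [0.0052 -0.0177 0.0077], A·Δx = δb → ‖Δx‖ = 0.4023
dividing the unrounded norms, ‖Δx‖/‖x‖ = 0.0199
realised/bound (from unrounded values) ≈ 0.1050


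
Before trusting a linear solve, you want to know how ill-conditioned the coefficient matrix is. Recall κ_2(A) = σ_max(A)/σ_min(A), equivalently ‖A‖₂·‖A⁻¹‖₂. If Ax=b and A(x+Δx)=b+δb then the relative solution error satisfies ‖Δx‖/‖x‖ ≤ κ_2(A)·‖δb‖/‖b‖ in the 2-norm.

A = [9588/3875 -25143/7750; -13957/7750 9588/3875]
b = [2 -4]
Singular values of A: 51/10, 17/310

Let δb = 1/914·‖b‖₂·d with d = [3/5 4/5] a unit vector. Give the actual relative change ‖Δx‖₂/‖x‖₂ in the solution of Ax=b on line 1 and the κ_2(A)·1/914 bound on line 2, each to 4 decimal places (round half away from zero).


0.0024
0.1018

from the listed singular values, σ₁ = 51/10, σ_n = 17/310
κ_2(A) = (51/10) / (17/310) = 93.0000
perturbation bound = 93.0000·1/914 = 0.1018
solve Ax = b  →  x = [-28.7059 -22.5098]
2-norm of b is 4.4721; of x, 36.4790
re-solving with b+δb shifts x by Δx of norm 0.0892
relative error = 0.0024
so the bound overstates the realised error by a factor of ≈ 41.6005 (computed from the unrounded values)


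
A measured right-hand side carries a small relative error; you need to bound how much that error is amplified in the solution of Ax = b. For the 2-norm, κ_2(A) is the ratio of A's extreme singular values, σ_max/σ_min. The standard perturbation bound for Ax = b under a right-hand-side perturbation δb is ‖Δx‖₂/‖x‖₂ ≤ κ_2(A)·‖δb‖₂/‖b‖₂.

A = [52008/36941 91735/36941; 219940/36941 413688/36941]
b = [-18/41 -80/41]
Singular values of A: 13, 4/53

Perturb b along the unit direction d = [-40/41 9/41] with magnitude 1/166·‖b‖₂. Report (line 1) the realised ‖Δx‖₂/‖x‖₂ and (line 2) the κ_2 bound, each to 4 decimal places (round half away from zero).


from the listed singular values, σ₁ = 13, σ_n = 4/53
κ = σ_max/σ_min = 13/(4/53) = 172.2500
worst-case relative error ≤ 172.2500 × 1/166 = 1.0377
solve Ax = b  →  x = [-0.0724 -0.1357]
‖b‖₂ = 2.0000 and ‖x‖₂ = 0.1538
re-solving with b+δb shifts x by Δx of norm 0.1596
relative error = 1.0377
realised/bound = 1 exactly: the bound is attained for this b and d

1.0377
1.0377


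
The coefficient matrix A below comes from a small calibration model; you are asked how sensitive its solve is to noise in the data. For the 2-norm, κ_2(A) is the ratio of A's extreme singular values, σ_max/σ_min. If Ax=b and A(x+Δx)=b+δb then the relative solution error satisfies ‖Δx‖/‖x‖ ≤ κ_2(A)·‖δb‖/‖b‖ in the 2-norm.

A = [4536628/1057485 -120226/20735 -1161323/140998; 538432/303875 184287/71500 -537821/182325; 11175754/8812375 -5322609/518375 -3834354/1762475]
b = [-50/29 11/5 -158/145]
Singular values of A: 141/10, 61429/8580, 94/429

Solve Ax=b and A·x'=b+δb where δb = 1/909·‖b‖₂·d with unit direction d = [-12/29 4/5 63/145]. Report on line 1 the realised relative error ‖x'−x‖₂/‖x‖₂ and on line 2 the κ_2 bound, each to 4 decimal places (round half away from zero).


0.0016
0.0708

from the listed singular values, σ₁ = 141/10, σ_n = 94/429
κ = σ_max/σ_min = (141/10)/(94/429) = 64.3500
worst-case relative error ≤ 64.3500 × 1/909 = 0.0708
solve Ax = b  →  x = [8.0664 0.1973 4.2719]
2-norm of b is 3.0000; of x, 9.1298
with δb = [-0.0014 0.0026 0.0014], A·Δx = δb → ‖Δx‖ = 0.0151
dividing the unrounded norms, ‖Δx‖/‖x‖ = 0.0016
realised/bound (from unrounded values) ≈ 0.0233


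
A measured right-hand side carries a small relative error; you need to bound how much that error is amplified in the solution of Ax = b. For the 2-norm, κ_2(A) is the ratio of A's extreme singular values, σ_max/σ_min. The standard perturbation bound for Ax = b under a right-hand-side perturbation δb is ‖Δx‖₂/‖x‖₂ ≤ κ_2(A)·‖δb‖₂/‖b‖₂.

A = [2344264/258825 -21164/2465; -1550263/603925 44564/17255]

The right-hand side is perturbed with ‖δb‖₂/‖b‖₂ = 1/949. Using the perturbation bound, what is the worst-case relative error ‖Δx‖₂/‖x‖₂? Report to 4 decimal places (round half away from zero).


M = AᵀA = [465460719529/5252045841 -21106751380/250097421; -21106751380/250097421 957351200/11909401]. tr(M)=1055472769/6245001, det(M)=11424400/6245001
λ_max, λ_min = (1055472769/6245001 ± √1113737384542829761/39000037490001)/2 = 169, 67600/6245001
κ_2(A) = √(λ_max/λ_min) = √(169 / (67600/6245001)) = 124.9500
perturbation bound = 124.9500·1/949 = 0.1317

0.1317


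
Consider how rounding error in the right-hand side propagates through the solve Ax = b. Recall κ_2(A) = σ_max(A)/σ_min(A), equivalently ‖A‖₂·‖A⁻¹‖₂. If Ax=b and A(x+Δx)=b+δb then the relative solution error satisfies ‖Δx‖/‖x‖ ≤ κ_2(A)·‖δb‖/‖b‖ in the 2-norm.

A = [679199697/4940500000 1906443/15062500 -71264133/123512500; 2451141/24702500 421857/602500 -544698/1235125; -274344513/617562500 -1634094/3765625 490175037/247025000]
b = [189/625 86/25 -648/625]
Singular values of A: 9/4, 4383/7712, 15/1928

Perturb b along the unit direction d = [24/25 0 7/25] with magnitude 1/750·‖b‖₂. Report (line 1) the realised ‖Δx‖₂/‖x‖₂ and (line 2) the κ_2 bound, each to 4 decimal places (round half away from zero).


0.1154
0.3856

largest singular value 9/4, smallest 15/1928
condition number: (9/4) ÷ (15/1928) = 289.2000
perturbation bound = 289.2000·1/750 = 0.3856
solve Ax = b  →  x = [-0.1371 5.3163 0.6094]
2-norm of b is 3.6056; of x, 5.3529
δb = ε·‖b‖·d = [0.0046 0.0000 0.0013]; solving A·Δx = δb gives ‖Δx‖ = 0.6179
realised ‖Δx‖/‖x‖ = 0.1154
so the bound overstates the realised error by a factor of ≈ 3.3404 (computed from the unrounded values)


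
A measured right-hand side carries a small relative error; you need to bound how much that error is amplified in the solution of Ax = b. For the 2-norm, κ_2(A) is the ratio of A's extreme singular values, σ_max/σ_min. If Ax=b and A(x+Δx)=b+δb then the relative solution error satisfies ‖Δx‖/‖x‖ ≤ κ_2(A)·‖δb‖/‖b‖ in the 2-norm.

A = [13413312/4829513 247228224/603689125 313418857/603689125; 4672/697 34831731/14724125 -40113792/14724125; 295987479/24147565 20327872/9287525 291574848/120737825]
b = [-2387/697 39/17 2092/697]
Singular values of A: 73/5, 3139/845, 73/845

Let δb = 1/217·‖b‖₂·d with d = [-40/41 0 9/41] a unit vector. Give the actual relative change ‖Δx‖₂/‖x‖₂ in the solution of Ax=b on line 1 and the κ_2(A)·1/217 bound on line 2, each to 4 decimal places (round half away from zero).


from the listed singular values, σ₁ = 73/5, σ_n = 73/845
condition number: (73/5) ÷ (73/845) = 169.0000
κ_2(A)·‖δb‖/‖b‖ = 0.7788
solve Ax = b  →  x = [-9.9632 43.4839 12.4024]
‖b‖₂ = 5.0990 and ‖x‖₂ = 46.3026
re-solving with b+δb shifts x by Δx of norm 0.2720
relative error = 0.0059
so the bound overstates the realised error by a factor of ≈ 132.5781 (computed from the unrounded values)

0.0059
0.7788


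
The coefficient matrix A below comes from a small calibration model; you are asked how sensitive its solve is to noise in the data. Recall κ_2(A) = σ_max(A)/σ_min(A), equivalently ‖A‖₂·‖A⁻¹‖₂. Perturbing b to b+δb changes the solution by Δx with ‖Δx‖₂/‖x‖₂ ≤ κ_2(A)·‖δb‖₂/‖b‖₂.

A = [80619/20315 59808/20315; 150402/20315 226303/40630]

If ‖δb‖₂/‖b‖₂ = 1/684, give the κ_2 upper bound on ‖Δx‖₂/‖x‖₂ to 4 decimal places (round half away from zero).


0.5241

M = AᵀA = [20152377/285605 15114099/285605; 15114099/285605 45343277/1142420]. tr(M)=25190557/228484, det(M)=21609/228484
char-poly roots: 441/4 and 49/57121
so κ_2 = √((441/4) / (49/57121)) = 358.5000
κ_2(A)·‖δb‖/‖b‖ = 0.5241


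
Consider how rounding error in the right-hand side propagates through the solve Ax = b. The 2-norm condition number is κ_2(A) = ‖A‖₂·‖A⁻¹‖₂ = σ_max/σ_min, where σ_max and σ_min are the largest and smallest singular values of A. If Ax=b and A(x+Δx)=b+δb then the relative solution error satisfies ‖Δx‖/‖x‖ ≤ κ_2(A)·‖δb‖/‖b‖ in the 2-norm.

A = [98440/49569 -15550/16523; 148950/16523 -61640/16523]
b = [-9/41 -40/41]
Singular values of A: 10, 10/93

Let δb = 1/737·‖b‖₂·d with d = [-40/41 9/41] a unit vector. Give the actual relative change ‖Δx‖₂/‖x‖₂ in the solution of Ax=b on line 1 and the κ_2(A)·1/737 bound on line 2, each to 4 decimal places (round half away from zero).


σ_max = 10, σ_min = 10/93
condition number: 10 ÷ (10/93) = 93.0000
worst-case relative error ≤ 93.0000 × 1/737 = 0.1262
solve Ax = b  →  x = [-0.0923 0.0385]
2-norm of b is 1.0000; of x, 0.1000
Δx = A⁻¹·δb where δb = 1/737·1.0000·d; ‖Δx‖ = 0.0126
dividing the unrounded norms, ‖Δx‖/‖x‖ = 0.1262
tightness: 0.1262 against a bound of 0.1262; the bound is attained (ratio 1)

0.1262
0.1262


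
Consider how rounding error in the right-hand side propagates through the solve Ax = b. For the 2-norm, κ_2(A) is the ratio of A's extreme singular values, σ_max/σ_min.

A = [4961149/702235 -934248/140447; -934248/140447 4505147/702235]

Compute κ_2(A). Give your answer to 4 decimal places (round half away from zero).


167.0000

M = AᵀA = [55212226561/586366225 -10515895488/117273245; -10515895488/117273245 50079468049/586366225]. tr(M)=25039642/139445, det(M)=20151121/17430625
solving λ² − 25039642/139445·λ + 20151121/17430625 = 0 gives λ = 4489/25, 4489/697225
κ_2(A) = √(λ_max/λ_min) = √((4489/25) / (4489/697225)) = 167.0000
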